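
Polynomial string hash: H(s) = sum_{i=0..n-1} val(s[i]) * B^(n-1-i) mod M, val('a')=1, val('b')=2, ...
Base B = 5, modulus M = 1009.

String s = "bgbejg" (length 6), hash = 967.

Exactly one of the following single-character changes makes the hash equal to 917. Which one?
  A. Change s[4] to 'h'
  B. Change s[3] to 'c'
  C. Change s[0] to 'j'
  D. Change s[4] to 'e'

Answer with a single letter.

Answer: B

Derivation:
Option A: s[4]='j'->'h', delta=(8-10)*5^1 mod 1009 = 999, hash=967+999 mod 1009 = 957
Option B: s[3]='e'->'c', delta=(3-5)*5^2 mod 1009 = 959, hash=967+959 mod 1009 = 917 <-- target
Option C: s[0]='b'->'j', delta=(10-2)*5^5 mod 1009 = 784, hash=967+784 mod 1009 = 742
Option D: s[4]='j'->'e', delta=(5-10)*5^1 mod 1009 = 984, hash=967+984 mod 1009 = 942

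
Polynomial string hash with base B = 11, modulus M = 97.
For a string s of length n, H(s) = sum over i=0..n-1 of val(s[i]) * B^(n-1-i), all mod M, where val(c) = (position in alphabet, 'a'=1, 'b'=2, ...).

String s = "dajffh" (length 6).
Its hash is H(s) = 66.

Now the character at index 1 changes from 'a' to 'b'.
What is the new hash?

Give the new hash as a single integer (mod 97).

Answer: 60

Derivation:
val('a') = 1, val('b') = 2
Position k = 1, exponent = n-1-k = 4
B^4 mod M = 11^4 mod 97 = 91
Delta = (2 - 1) * 91 mod 97 = 91
New hash = (66 + 91) mod 97 = 60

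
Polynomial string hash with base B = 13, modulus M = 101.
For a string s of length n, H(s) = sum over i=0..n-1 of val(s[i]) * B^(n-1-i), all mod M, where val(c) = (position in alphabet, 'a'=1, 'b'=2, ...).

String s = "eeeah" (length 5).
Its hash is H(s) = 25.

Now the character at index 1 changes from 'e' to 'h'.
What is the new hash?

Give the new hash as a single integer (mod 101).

Answer: 51

Derivation:
val('e') = 5, val('h') = 8
Position k = 1, exponent = n-1-k = 3
B^3 mod M = 13^3 mod 101 = 76
Delta = (8 - 5) * 76 mod 101 = 26
New hash = (25 + 26) mod 101 = 51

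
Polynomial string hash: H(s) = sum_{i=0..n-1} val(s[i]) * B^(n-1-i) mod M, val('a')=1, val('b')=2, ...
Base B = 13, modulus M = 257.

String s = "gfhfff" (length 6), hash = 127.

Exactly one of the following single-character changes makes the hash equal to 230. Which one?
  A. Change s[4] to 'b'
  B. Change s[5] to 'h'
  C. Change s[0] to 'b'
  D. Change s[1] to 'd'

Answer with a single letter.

Answer: C

Derivation:
Option A: s[4]='f'->'b', delta=(2-6)*13^1 mod 257 = 205, hash=127+205 mod 257 = 75
Option B: s[5]='f'->'h', delta=(8-6)*13^0 mod 257 = 2, hash=127+2 mod 257 = 129
Option C: s[0]='g'->'b', delta=(2-7)*13^5 mod 257 = 103, hash=127+103 mod 257 = 230 <-- target
Option D: s[1]='f'->'d', delta=(4-6)*13^4 mod 257 = 189, hash=127+189 mod 257 = 59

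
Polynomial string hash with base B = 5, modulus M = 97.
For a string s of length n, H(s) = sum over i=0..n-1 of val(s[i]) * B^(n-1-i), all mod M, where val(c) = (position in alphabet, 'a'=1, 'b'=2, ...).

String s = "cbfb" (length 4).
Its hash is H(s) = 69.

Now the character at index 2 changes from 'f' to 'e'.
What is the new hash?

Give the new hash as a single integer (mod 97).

val('f') = 6, val('e') = 5
Position k = 2, exponent = n-1-k = 1
B^1 mod M = 5^1 mod 97 = 5
Delta = (5 - 6) * 5 mod 97 = 92
New hash = (69 + 92) mod 97 = 64

Answer: 64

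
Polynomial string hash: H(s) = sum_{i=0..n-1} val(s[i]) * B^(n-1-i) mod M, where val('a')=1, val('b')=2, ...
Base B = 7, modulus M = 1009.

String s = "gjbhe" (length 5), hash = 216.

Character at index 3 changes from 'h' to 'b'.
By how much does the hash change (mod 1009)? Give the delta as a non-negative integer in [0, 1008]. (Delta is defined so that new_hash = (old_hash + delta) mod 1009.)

Delta formula: (val(new) - val(old)) * B^(n-1-k) mod M
  val('b') - val('h') = 2 - 8 = -6
  B^(n-1-k) = 7^1 mod 1009 = 7
  Delta = -6 * 7 mod 1009 = 967

Answer: 967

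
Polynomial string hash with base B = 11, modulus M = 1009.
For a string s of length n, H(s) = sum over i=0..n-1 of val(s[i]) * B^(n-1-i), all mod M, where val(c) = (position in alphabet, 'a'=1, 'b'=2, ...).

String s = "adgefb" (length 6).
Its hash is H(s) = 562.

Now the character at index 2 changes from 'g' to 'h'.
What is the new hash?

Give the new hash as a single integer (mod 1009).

Answer: 884

Derivation:
val('g') = 7, val('h') = 8
Position k = 2, exponent = n-1-k = 3
B^3 mod M = 11^3 mod 1009 = 322
Delta = (8 - 7) * 322 mod 1009 = 322
New hash = (562 + 322) mod 1009 = 884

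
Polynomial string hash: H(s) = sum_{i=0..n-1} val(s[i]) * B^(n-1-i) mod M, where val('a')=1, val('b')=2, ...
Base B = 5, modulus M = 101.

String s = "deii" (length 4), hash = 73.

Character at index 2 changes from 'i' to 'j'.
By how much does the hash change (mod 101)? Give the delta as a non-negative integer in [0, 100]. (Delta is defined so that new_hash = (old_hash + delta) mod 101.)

Answer: 5

Derivation:
Delta formula: (val(new) - val(old)) * B^(n-1-k) mod M
  val('j') - val('i') = 10 - 9 = 1
  B^(n-1-k) = 5^1 mod 101 = 5
  Delta = 1 * 5 mod 101 = 5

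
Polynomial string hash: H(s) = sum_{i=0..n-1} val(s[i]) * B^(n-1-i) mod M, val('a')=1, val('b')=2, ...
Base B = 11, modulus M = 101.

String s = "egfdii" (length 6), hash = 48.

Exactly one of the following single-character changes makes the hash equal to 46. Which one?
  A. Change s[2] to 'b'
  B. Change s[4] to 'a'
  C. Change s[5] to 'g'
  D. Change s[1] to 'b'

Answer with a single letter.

Answer: C

Derivation:
Option A: s[2]='f'->'b', delta=(2-6)*11^3 mod 101 = 29, hash=48+29 mod 101 = 77
Option B: s[4]='i'->'a', delta=(1-9)*11^1 mod 101 = 13, hash=48+13 mod 101 = 61
Option C: s[5]='i'->'g', delta=(7-9)*11^0 mod 101 = 99, hash=48+99 mod 101 = 46 <-- target
Option D: s[1]='g'->'b', delta=(2-7)*11^4 mod 101 = 20, hash=48+20 mod 101 = 68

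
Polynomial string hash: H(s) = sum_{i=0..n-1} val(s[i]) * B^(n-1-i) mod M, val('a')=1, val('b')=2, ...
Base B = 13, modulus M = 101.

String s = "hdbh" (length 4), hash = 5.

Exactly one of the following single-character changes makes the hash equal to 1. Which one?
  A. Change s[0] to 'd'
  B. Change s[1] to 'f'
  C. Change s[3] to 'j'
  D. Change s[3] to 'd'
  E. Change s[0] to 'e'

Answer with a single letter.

Answer: D

Derivation:
Option A: s[0]='h'->'d', delta=(4-8)*13^3 mod 101 = 100, hash=5+100 mod 101 = 4
Option B: s[1]='d'->'f', delta=(6-4)*13^2 mod 101 = 35, hash=5+35 mod 101 = 40
Option C: s[3]='h'->'j', delta=(10-8)*13^0 mod 101 = 2, hash=5+2 mod 101 = 7
Option D: s[3]='h'->'d', delta=(4-8)*13^0 mod 101 = 97, hash=5+97 mod 101 = 1 <-- target
Option E: s[0]='h'->'e', delta=(5-8)*13^3 mod 101 = 75, hash=5+75 mod 101 = 80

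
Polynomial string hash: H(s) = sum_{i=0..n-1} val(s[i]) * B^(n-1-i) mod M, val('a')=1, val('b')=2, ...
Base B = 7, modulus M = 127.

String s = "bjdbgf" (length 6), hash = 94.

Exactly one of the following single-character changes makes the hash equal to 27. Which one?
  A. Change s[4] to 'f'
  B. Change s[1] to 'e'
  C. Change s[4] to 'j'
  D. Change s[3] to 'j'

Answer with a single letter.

Answer: B

Derivation:
Option A: s[4]='g'->'f', delta=(6-7)*7^1 mod 127 = 120, hash=94+120 mod 127 = 87
Option B: s[1]='j'->'e', delta=(5-10)*7^4 mod 127 = 60, hash=94+60 mod 127 = 27 <-- target
Option C: s[4]='g'->'j', delta=(10-7)*7^1 mod 127 = 21, hash=94+21 mod 127 = 115
Option D: s[3]='b'->'j', delta=(10-2)*7^2 mod 127 = 11, hash=94+11 mod 127 = 105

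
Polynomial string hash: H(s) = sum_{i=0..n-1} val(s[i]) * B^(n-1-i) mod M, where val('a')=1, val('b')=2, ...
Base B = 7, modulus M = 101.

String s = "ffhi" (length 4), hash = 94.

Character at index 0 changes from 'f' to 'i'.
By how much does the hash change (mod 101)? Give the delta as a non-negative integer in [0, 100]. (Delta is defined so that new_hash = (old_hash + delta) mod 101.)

Delta formula: (val(new) - val(old)) * B^(n-1-k) mod M
  val('i') - val('f') = 9 - 6 = 3
  B^(n-1-k) = 7^3 mod 101 = 40
  Delta = 3 * 40 mod 101 = 19

Answer: 19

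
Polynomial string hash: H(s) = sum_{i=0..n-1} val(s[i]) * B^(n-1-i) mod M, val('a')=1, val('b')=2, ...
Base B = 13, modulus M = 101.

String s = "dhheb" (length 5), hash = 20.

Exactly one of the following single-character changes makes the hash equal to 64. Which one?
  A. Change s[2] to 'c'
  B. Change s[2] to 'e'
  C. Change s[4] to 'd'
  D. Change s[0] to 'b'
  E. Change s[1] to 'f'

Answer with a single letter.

Option A: s[2]='h'->'c', delta=(3-8)*13^2 mod 101 = 64, hash=20+64 mod 101 = 84
Option B: s[2]='h'->'e', delta=(5-8)*13^2 mod 101 = 99, hash=20+99 mod 101 = 18
Option C: s[4]='b'->'d', delta=(4-2)*13^0 mod 101 = 2, hash=20+2 mod 101 = 22
Option D: s[0]='d'->'b', delta=(2-4)*13^4 mod 101 = 44, hash=20+44 mod 101 = 64 <-- target
Option E: s[1]='h'->'f', delta=(6-8)*13^3 mod 101 = 50, hash=20+50 mod 101 = 70

Answer: D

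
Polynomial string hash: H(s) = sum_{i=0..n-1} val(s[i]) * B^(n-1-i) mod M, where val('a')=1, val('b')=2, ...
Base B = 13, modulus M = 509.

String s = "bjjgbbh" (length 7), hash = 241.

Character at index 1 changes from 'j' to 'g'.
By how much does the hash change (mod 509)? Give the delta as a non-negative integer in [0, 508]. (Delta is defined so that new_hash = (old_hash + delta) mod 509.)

Answer: 322

Derivation:
Delta formula: (val(new) - val(old)) * B^(n-1-k) mod M
  val('g') - val('j') = 7 - 10 = -3
  B^(n-1-k) = 13^5 mod 509 = 232
  Delta = -3 * 232 mod 509 = 322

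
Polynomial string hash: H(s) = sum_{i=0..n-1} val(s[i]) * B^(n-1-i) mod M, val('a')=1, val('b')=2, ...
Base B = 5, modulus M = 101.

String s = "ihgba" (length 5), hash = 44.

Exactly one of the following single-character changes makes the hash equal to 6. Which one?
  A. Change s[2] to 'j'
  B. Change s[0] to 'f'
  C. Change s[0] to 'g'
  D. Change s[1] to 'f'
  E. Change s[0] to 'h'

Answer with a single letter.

Option A: s[2]='g'->'j', delta=(10-7)*5^2 mod 101 = 75, hash=44+75 mod 101 = 18
Option B: s[0]='i'->'f', delta=(6-9)*5^4 mod 101 = 44, hash=44+44 mod 101 = 88
Option C: s[0]='i'->'g', delta=(7-9)*5^4 mod 101 = 63, hash=44+63 mod 101 = 6 <-- target
Option D: s[1]='h'->'f', delta=(6-8)*5^3 mod 101 = 53, hash=44+53 mod 101 = 97
Option E: s[0]='i'->'h', delta=(8-9)*5^4 mod 101 = 82, hash=44+82 mod 101 = 25

Answer: C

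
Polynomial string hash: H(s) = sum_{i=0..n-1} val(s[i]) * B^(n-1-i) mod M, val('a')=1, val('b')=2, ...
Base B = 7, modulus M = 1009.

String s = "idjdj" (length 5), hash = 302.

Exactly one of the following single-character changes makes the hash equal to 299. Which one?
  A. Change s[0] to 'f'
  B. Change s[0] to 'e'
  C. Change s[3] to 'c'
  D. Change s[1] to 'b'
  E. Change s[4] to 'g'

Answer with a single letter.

Answer: E

Derivation:
Option A: s[0]='i'->'f', delta=(6-9)*7^4 mod 1009 = 869, hash=302+869 mod 1009 = 162
Option B: s[0]='i'->'e', delta=(5-9)*7^4 mod 1009 = 486, hash=302+486 mod 1009 = 788
Option C: s[3]='d'->'c', delta=(3-4)*7^1 mod 1009 = 1002, hash=302+1002 mod 1009 = 295
Option D: s[1]='d'->'b', delta=(2-4)*7^3 mod 1009 = 323, hash=302+323 mod 1009 = 625
Option E: s[4]='j'->'g', delta=(7-10)*7^0 mod 1009 = 1006, hash=302+1006 mod 1009 = 299 <-- target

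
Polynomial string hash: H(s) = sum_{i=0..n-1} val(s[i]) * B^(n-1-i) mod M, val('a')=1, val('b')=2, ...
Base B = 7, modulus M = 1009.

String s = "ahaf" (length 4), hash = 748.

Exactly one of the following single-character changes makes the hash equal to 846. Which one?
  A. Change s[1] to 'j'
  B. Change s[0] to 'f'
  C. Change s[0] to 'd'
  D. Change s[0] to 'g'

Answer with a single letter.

Option A: s[1]='h'->'j', delta=(10-8)*7^2 mod 1009 = 98, hash=748+98 mod 1009 = 846 <-- target
Option B: s[0]='a'->'f', delta=(6-1)*7^3 mod 1009 = 706, hash=748+706 mod 1009 = 445
Option C: s[0]='a'->'d', delta=(4-1)*7^3 mod 1009 = 20, hash=748+20 mod 1009 = 768
Option D: s[0]='a'->'g', delta=(7-1)*7^3 mod 1009 = 40, hash=748+40 mod 1009 = 788

Answer: A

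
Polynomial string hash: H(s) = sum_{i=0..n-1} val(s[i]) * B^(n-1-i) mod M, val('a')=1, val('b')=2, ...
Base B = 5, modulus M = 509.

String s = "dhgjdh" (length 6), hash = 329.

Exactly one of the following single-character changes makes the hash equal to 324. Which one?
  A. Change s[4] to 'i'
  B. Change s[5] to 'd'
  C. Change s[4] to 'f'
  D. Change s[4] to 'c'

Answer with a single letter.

Option A: s[4]='d'->'i', delta=(9-4)*5^1 mod 509 = 25, hash=329+25 mod 509 = 354
Option B: s[5]='h'->'d', delta=(4-8)*5^0 mod 509 = 505, hash=329+505 mod 509 = 325
Option C: s[4]='d'->'f', delta=(6-4)*5^1 mod 509 = 10, hash=329+10 mod 509 = 339
Option D: s[4]='d'->'c', delta=(3-4)*5^1 mod 509 = 504, hash=329+504 mod 509 = 324 <-- target

Answer: D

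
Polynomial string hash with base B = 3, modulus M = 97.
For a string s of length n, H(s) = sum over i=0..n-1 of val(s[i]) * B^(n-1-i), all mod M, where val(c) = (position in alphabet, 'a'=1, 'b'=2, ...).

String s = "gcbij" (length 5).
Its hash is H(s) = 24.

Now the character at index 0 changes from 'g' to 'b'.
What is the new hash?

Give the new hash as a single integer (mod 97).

Answer: 7

Derivation:
val('g') = 7, val('b') = 2
Position k = 0, exponent = n-1-k = 4
B^4 mod M = 3^4 mod 97 = 81
Delta = (2 - 7) * 81 mod 97 = 80
New hash = (24 + 80) mod 97 = 7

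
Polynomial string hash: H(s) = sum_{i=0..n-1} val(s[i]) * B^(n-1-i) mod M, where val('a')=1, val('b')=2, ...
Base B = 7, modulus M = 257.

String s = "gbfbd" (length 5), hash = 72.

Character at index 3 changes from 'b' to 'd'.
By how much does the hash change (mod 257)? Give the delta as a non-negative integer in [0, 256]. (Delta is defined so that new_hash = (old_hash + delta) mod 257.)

Delta formula: (val(new) - val(old)) * B^(n-1-k) mod M
  val('d') - val('b') = 4 - 2 = 2
  B^(n-1-k) = 7^1 mod 257 = 7
  Delta = 2 * 7 mod 257 = 14

Answer: 14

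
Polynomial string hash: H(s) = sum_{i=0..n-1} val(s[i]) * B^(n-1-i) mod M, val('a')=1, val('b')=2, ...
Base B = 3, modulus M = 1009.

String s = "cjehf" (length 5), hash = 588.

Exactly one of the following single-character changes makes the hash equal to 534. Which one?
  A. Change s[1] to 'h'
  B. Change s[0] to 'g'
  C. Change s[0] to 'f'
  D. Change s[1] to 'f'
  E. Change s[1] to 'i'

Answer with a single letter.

Answer: A

Derivation:
Option A: s[1]='j'->'h', delta=(8-10)*3^3 mod 1009 = 955, hash=588+955 mod 1009 = 534 <-- target
Option B: s[0]='c'->'g', delta=(7-3)*3^4 mod 1009 = 324, hash=588+324 mod 1009 = 912
Option C: s[0]='c'->'f', delta=(6-3)*3^4 mod 1009 = 243, hash=588+243 mod 1009 = 831
Option D: s[1]='j'->'f', delta=(6-10)*3^3 mod 1009 = 901, hash=588+901 mod 1009 = 480
Option E: s[1]='j'->'i', delta=(9-10)*3^3 mod 1009 = 982, hash=588+982 mod 1009 = 561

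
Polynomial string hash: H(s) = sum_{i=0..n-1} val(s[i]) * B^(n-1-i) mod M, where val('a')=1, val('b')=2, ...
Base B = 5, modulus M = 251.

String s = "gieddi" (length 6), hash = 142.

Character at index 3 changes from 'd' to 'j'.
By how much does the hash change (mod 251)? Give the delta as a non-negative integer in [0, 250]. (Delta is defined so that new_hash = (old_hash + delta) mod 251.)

Answer: 150

Derivation:
Delta formula: (val(new) - val(old)) * B^(n-1-k) mod M
  val('j') - val('d') = 10 - 4 = 6
  B^(n-1-k) = 5^2 mod 251 = 25
  Delta = 6 * 25 mod 251 = 150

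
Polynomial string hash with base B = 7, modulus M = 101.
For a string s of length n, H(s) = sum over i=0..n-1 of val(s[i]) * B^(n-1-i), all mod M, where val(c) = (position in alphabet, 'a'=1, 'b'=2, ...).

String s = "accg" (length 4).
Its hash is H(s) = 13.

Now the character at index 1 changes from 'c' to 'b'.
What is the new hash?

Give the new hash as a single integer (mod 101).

Answer: 65

Derivation:
val('c') = 3, val('b') = 2
Position k = 1, exponent = n-1-k = 2
B^2 mod M = 7^2 mod 101 = 49
Delta = (2 - 3) * 49 mod 101 = 52
New hash = (13 + 52) mod 101 = 65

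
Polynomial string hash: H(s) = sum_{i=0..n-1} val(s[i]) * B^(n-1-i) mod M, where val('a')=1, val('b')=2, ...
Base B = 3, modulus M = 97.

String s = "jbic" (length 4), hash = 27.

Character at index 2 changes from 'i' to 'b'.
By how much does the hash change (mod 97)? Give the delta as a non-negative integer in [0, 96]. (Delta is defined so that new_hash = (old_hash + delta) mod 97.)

Answer: 76

Derivation:
Delta formula: (val(new) - val(old)) * B^(n-1-k) mod M
  val('b') - val('i') = 2 - 9 = -7
  B^(n-1-k) = 3^1 mod 97 = 3
  Delta = -7 * 3 mod 97 = 76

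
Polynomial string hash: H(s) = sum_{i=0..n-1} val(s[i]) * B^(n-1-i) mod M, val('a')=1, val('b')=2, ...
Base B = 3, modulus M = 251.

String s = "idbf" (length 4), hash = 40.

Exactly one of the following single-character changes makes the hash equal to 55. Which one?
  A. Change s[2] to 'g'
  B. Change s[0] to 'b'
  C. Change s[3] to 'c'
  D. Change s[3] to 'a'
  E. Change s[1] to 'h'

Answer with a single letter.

Option A: s[2]='b'->'g', delta=(7-2)*3^1 mod 251 = 15, hash=40+15 mod 251 = 55 <-- target
Option B: s[0]='i'->'b', delta=(2-9)*3^3 mod 251 = 62, hash=40+62 mod 251 = 102
Option C: s[3]='f'->'c', delta=(3-6)*3^0 mod 251 = 248, hash=40+248 mod 251 = 37
Option D: s[3]='f'->'a', delta=(1-6)*3^0 mod 251 = 246, hash=40+246 mod 251 = 35
Option E: s[1]='d'->'h', delta=(8-4)*3^2 mod 251 = 36, hash=40+36 mod 251 = 76

Answer: A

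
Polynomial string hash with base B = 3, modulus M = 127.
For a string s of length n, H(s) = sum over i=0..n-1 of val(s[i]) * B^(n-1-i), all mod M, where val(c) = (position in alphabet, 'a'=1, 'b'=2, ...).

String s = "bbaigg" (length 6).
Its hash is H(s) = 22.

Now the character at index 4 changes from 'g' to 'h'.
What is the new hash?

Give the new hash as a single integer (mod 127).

val('g') = 7, val('h') = 8
Position k = 4, exponent = n-1-k = 1
B^1 mod M = 3^1 mod 127 = 3
Delta = (8 - 7) * 3 mod 127 = 3
New hash = (22 + 3) mod 127 = 25

Answer: 25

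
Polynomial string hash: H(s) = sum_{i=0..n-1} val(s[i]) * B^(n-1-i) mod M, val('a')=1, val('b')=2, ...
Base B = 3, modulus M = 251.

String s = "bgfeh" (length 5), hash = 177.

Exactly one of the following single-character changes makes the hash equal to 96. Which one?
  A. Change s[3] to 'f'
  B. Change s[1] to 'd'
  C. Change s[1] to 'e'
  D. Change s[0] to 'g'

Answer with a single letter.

Option A: s[3]='e'->'f', delta=(6-5)*3^1 mod 251 = 3, hash=177+3 mod 251 = 180
Option B: s[1]='g'->'d', delta=(4-7)*3^3 mod 251 = 170, hash=177+170 mod 251 = 96 <-- target
Option C: s[1]='g'->'e', delta=(5-7)*3^3 mod 251 = 197, hash=177+197 mod 251 = 123
Option D: s[0]='b'->'g', delta=(7-2)*3^4 mod 251 = 154, hash=177+154 mod 251 = 80

Answer: B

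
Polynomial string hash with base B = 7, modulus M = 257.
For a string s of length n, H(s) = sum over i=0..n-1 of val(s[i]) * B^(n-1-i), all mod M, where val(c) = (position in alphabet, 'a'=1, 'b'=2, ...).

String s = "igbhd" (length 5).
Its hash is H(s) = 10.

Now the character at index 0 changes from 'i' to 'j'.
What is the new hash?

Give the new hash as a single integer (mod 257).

Answer: 98

Derivation:
val('i') = 9, val('j') = 10
Position k = 0, exponent = n-1-k = 4
B^4 mod M = 7^4 mod 257 = 88
Delta = (10 - 9) * 88 mod 257 = 88
New hash = (10 + 88) mod 257 = 98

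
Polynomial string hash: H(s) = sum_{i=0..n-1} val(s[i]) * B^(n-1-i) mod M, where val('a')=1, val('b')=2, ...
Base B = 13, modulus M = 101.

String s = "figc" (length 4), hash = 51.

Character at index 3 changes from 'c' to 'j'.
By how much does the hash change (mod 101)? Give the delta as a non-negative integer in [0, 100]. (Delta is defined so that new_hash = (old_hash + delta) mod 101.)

Delta formula: (val(new) - val(old)) * B^(n-1-k) mod M
  val('j') - val('c') = 10 - 3 = 7
  B^(n-1-k) = 13^0 mod 101 = 1
  Delta = 7 * 1 mod 101 = 7

Answer: 7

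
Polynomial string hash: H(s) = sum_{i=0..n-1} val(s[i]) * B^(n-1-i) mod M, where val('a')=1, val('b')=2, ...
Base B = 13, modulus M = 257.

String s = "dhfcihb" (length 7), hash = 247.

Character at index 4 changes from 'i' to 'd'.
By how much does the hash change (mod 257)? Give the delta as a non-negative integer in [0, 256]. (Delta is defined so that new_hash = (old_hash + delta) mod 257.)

Answer: 183

Derivation:
Delta formula: (val(new) - val(old)) * B^(n-1-k) mod M
  val('d') - val('i') = 4 - 9 = -5
  B^(n-1-k) = 13^2 mod 257 = 169
  Delta = -5 * 169 mod 257 = 183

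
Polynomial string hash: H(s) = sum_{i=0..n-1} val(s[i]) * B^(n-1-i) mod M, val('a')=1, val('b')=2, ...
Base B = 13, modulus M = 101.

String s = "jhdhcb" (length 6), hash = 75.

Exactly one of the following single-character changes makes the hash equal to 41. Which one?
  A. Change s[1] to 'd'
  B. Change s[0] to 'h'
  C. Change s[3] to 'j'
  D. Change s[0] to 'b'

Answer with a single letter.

Answer: B

Derivation:
Option A: s[1]='h'->'d', delta=(4-8)*13^4 mod 101 = 88, hash=75+88 mod 101 = 62
Option B: s[0]='j'->'h', delta=(8-10)*13^5 mod 101 = 67, hash=75+67 mod 101 = 41 <-- target
Option C: s[3]='h'->'j', delta=(10-8)*13^2 mod 101 = 35, hash=75+35 mod 101 = 9
Option D: s[0]='j'->'b', delta=(2-10)*13^5 mod 101 = 66, hash=75+66 mod 101 = 40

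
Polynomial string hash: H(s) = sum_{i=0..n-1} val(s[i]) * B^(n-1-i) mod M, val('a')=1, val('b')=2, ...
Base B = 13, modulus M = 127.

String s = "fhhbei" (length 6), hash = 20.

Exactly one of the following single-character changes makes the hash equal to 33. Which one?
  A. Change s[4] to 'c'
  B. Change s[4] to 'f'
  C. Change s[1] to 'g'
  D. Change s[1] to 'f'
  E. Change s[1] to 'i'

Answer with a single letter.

Answer: B

Derivation:
Option A: s[4]='e'->'c', delta=(3-5)*13^1 mod 127 = 101, hash=20+101 mod 127 = 121
Option B: s[4]='e'->'f', delta=(6-5)*13^1 mod 127 = 13, hash=20+13 mod 127 = 33 <-- target
Option C: s[1]='h'->'g', delta=(7-8)*13^4 mod 127 = 14, hash=20+14 mod 127 = 34
Option D: s[1]='h'->'f', delta=(6-8)*13^4 mod 127 = 28, hash=20+28 mod 127 = 48
Option E: s[1]='h'->'i', delta=(9-8)*13^4 mod 127 = 113, hash=20+113 mod 127 = 6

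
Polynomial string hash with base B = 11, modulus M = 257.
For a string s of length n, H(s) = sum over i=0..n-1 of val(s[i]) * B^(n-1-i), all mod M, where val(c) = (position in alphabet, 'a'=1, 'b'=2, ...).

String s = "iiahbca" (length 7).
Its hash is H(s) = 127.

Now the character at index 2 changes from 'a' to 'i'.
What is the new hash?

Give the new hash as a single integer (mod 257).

Answer: 63

Derivation:
val('a') = 1, val('i') = 9
Position k = 2, exponent = n-1-k = 4
B^4 mod M = 11^4 mod 257 = 249
Delta = (9 - 1) * 249 mod 257 = 193
New hash = (127 + 193) mod 257 = 63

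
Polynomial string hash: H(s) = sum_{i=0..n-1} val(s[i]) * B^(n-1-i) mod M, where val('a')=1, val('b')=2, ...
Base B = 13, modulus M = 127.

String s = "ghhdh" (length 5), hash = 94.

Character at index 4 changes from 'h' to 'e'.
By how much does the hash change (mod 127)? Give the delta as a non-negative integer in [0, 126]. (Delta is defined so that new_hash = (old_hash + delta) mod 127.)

Delta formula: (val(new) - val(old)) * B^(n-1-k) mod M
  val('e') - val('h') = 5 - 8 = -3
  B^(n-1-k) = 13^0 mod 127 = 1
  Delta = -3 * 1 mod 127 = 124

Answer: 124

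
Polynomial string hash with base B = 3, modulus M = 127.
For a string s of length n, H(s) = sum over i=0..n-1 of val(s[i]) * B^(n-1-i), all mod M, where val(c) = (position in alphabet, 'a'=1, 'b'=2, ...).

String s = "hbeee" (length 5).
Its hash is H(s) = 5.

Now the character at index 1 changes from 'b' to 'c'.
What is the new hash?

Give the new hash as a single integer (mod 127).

val('b') = 2, val('c') = 3
Position k = 1, exponent = n-1-k = 3
B^3 mod M = 3^3 mod 127 = 27
Delta = (3 - 2) * 27 mod 127 = 27
New hash = (5 + 27) mod 127 = 32

Answer: 32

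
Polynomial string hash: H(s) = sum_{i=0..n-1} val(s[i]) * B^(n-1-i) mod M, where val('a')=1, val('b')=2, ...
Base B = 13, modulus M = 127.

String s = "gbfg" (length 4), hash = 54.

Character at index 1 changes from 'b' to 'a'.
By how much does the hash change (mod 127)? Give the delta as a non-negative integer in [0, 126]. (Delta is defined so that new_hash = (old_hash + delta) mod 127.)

Answer: 85

Derivation:
Delta formula: (val(new) - val(old)) * B^(n-1-k) mod M
  val('a') - val('b') = 1 - 2 = -1
  B^(n-1-k) = 13^2 mod 127 = 42
  Delta = -1 * 42 mod 127 = 85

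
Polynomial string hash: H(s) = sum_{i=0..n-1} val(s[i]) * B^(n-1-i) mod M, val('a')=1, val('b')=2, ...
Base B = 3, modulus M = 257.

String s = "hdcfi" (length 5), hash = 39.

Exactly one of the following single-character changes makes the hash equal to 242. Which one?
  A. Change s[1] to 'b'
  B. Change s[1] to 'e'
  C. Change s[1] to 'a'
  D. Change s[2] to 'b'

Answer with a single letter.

Answer: A

Derivation:
Option A: s[1]='d'->'b', delta=(2-4)*3^3 mod 257 = 203, hash=39+203 mod 257 = 242 <-- target
Option B: s[1]='d'->'e', delta=(5-4)*3^3 mod 257 = 27, hash=39+27 mod 257 = 66
Option C: s[1]='d'->'a', delta=(1-4)*3^3 mod 257 = 176, hash=39+176 mod 257 = 215
Option D: s[2]='c'->'b', delta=(2-3)*3^2 mod 257 = 248, hash=39+248 mod 257 = 30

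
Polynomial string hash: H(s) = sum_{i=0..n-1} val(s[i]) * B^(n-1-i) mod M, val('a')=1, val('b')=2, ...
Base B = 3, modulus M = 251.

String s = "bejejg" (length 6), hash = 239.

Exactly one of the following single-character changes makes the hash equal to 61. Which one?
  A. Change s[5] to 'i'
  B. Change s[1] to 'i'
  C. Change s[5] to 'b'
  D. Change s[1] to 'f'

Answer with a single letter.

Answer: B

Derivation:
Option A: s[5]='g'->'i', delta=(9-7)*3^0 mod 251 = 2, hash=239+2 mod 251 = 241
Option B: s[1]='e'->'i', delta=(9-5)*3^4 mod 251 = 73, hash=239+73 mod 251 = 61 <-- target
Option C: s[5]='g'->'b', delta=(2-7)*3^0 mod 251 = 246, hash=239+246 mod 251 = 234
Option D: s[1]='e'->'f', delta=(6-5)*3^4 mod 251 = 81, hash=239+81 mod 251 = 69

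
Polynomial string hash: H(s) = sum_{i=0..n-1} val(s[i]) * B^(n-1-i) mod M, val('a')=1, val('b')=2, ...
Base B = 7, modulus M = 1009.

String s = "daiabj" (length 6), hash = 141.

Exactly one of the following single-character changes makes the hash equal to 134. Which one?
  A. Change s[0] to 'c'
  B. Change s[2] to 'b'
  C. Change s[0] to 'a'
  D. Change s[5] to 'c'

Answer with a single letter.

Option A: s[0]='d'->'c', delta=(3-4)*7^5 mod 1009 = 346, hash=141+346 mod 1009 = 487
Option B: s[2]='i'->'b', delta=(2-9)*7^3 mod 1009 = 626, hash=141+626 mod 1009 = 767
Option C: s[0]='d'->'a', delta=(1-4)*7^5 mod 1009 = 29, hash=141+29 mod 1009 = 170
Option D: s[5]='j'->'c', delta=(3-10)*7^0 mod 1009 = 1002, hash=141+1002 mod 1009 = 134 <-- target

Answer: D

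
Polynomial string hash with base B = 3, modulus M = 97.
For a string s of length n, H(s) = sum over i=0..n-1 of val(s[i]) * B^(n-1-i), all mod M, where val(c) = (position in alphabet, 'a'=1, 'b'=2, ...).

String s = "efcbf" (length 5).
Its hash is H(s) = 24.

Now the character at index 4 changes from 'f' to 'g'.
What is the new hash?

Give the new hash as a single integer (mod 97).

val('f') = 6, val('g') = 7
Position k = 4, exponent = n-1-k = 0
B^0 mod M = 3^0 mod 97 = 1
Delta = (7 - 6) * 1 mod 97 = 1
New hash = (24 + 1) mod 97 = 25

Answer: 25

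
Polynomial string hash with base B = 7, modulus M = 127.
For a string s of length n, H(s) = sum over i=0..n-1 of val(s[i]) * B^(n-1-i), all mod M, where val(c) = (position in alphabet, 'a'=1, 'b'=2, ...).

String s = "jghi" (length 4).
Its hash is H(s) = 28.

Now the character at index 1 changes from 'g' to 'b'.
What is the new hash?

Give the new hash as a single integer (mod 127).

Answer: 37

Derivation:
val('g') = 7, val('b') = 2
Position k = 1, exponent = n-1-k = 2
B^2 mod M = 7^2 mod 127 = 49
Delta = (2 - 7) * 49 mod 127 = 9
New hash = (28 + 9) mod 127 = 37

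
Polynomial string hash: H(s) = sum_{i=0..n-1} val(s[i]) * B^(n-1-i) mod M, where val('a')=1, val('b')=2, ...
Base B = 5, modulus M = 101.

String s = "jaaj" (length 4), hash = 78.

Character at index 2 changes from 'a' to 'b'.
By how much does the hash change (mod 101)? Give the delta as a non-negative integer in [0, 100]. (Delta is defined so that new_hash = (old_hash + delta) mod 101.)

Answer: 5

Derivation:
Delta formula: (val(new) - val(old)) * B^(n-1-k) mod M
  val('b') - val('a') = 2 - 1 = 1
  B^(n-1-k) = 5^1 mod 101 = 5
  Delta = 1 * 5 mod 101 = 5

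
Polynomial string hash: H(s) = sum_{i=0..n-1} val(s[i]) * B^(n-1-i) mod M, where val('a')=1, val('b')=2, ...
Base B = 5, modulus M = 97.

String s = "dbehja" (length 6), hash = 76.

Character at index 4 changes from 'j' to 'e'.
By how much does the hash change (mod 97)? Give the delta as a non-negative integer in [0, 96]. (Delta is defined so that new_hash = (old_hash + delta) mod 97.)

Delta formula: (val(new) - val(old)) * B^(n-1-k) mod M
  val('e') - val('j') = 5 - 10 = -5
  B^(n-1-k) = 5^1 mod 97 = 5
  Delta = -5 * 5 mod 97 = 72

Answer: 72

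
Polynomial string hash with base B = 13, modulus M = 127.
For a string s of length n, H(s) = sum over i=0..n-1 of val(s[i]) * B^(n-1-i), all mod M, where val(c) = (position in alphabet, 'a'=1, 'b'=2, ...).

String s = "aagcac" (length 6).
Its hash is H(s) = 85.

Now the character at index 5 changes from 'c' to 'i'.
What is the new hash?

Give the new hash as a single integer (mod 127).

val('c') = 3, val('i') = 9
Position k = 5, exponent = n-1-k = 0
B^0 mod M = 13^0 mod 127 = 1
Delta = (9 - 3) * 1 mod 127 = 6
New hash = (85 + 6) mod 127 = 91

Answer: 91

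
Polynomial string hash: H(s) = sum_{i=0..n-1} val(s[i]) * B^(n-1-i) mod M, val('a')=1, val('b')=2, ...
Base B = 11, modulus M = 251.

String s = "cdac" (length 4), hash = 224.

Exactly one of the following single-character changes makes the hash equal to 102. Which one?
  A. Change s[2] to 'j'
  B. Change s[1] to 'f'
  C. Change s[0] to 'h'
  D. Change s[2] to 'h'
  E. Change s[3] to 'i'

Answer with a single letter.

Answer: C

Derivation:
Option A: s[2]='a'->'j', delta=(10-1)*11^1 mod 251 = 99, hash=224+99 mod 251 = 72
Option B: s[1]='d'->'f', delta=(6-4)*11^2 mod 251 = 242, hash=224+242 mod 251 = 215
Option C: s[0]='c'->'h', delta=(8-3)*11^3 mod 251 = 129, hash=224+129 mod 251 = 102 <-- target
Option D: s[2]='a'->'h', delta=(8-1)*11^1 mod 251 = 77, hash=224+77 mod 251 = 50
Option E: s[3]='c'->'i', delta=(9-3)*11^0 mod 251 = 6, hash=224+6 mod 251 = 230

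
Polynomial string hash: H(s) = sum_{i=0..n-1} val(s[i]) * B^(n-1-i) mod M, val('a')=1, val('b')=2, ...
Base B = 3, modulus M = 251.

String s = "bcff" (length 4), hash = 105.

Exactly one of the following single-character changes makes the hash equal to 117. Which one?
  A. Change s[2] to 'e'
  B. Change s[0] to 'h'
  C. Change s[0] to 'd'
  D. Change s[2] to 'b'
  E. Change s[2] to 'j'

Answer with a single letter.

Answer: E

Derivation:
Option A: s[2]='f'->'e', delta=(5-6)*3^1 mod 251 = 248, hash=105+248 mod 251 = 102
Option B: s[0]='b'->'h', delta=(8-2)*3^3 mod 251 = 162, hash=105+162 mod 251 = 16
Option C: s[0]='b'->'d', delta=(4-2)*3^3 mod 251 = 54, hash=105+54 mod 251 = 159
Option D: s[2]='f'->'b', delta=(2-6)*3^1 mod 251 = 239, hash=105+239 mod 251 = 93
Option E: s[2]='f'->'j', delta=(10-6)*3^1 mod 251 = 12, hash=105+12 mod 251 = 117 <-- target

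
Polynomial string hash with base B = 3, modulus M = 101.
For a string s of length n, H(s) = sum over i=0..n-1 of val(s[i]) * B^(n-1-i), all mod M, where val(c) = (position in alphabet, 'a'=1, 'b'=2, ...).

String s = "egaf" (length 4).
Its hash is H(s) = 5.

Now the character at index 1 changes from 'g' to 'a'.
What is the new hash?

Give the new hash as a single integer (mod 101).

Answer: 52

Derivation:
val('g') = 7, val('a') = 1
Position k = 1, exponent = n-1-k = 2
B^2 mod M = 3^2 mod 101 = 9
Delta = (1 - 7) * 9 mod 101 = 47
New hash = (5 + 47) mod 101 = 52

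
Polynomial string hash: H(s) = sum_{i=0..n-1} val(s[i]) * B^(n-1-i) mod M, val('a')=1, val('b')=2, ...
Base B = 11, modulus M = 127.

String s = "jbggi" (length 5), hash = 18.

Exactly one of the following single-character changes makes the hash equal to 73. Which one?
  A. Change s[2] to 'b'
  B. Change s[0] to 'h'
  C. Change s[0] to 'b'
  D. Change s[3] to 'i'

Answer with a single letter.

Option A: s[2]='g'->'b', delta=(2-7)*11^2 mod 127 = 30, hash=18+30 mod 127 = 48
Option B: s[0]='j'->'h', delta=(8-10)*11^4 mod 127 = 55, hash=18+55 mod 127 = 73 <-- target
Option C: s[0]='j'->'b', delta=(2-10)*11^4 mod 127 = 93, hash=18+93 mod 127 = 111
Option D: s[3]='g'->'i', delta=(9-7)*11^1 mod 127 = 22, hash=18+22 mod 127 = 40

Answer: B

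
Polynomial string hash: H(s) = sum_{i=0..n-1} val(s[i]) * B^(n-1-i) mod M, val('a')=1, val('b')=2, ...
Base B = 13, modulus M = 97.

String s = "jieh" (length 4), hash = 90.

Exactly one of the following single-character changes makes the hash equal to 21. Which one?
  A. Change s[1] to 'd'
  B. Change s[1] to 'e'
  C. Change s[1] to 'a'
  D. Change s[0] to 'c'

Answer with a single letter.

Option A: s[1]='i'->'d', delta=(4-9)*13^2 mod 97 = 28, hash=90+28 mod 97 = 21 <-- target
Option B: s[1]='i'->'e', delta=(5-9)*13^2 mod 97 = 3, hash=90+3 mod 97 = 93
Option C: s[1]='i'->'a', delta=(1-9)*13^2 mod 97 = 6, hash=90+6 mod 97 = 96
Option D: s[0]='j'->'c', delta=(3-10)*13^3 mod 97 = 44, hash=90+44 mod 97 = 37

Answer: A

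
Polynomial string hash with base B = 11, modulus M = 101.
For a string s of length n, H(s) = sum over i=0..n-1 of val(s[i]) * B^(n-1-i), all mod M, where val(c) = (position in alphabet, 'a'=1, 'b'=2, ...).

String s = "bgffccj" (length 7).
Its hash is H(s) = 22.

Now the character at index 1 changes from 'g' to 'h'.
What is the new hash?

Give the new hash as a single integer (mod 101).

val('g') = 7, val('h') = 8
Position k = 1, exponent = n-1-k = 5
B^5 mod M = 11^5 mod 101 = 57
Delta = (8 - 7) * 57 mod 101 = 57
New hash = (22 + 57) mod 101 = 79

Answer: 79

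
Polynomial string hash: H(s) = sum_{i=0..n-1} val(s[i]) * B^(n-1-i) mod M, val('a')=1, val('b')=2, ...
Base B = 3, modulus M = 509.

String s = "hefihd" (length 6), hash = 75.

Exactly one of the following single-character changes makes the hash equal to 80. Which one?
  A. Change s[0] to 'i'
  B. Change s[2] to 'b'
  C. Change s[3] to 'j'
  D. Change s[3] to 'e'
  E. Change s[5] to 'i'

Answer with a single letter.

Option A: s[0]='h'->'i', delta=(9-8)*3^5 mod 509 = 243, hash=75+243 mod 509 = 318
Option B: s[2]='f'->'b', delta=(2-6)*3^3 mod 509 = 401, hash=75+401 mod 509 = 476
Option C: s[3]='i'->'j', delta=(10-9)*3^2 mod 509 = 9, hash=75+9 mod 509 = 84
Option D: s[3]='i'->'e', delta=(5-9)*3^2 mod 509 = 473, hash=75+473 mod 509 = 39
Option E: s[5]='d'->'i', delta=(9-4)*3^0 mod 509 = 5, hash=75+5 mod 509 = 80 <-- target

Answer: E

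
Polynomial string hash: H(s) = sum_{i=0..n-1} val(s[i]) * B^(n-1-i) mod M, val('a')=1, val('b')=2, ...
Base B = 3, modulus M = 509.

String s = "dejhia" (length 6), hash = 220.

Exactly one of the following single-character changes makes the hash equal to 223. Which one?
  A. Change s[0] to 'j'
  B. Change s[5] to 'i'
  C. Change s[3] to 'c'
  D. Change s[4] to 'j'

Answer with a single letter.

Answer: D

Derivation:
Option A: s[0]='d'->'j', delta=(10-4)*3^5 mod 509 = 440, hash=220+440 mod 509 = 151
Option B: s[5]='a'->'i', delta=(9-1)*3^0 mod 509 = 8, hash=220+8 mod 509 = 228
Option C: s[3]='h'->'c', delta=(3-8)*3^2 mod 509 = 464, hash=220+464 mod 509 = 175
Option D: s[4]='i'->'j', delta=(10-9)*3^1 mod 509 = 3, hash=220+3 mod 509 = 223 <-- target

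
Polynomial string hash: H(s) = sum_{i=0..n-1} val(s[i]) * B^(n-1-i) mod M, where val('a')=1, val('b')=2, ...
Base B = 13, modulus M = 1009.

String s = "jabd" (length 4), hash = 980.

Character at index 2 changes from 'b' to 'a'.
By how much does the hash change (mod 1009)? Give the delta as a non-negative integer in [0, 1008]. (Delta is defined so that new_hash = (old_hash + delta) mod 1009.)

Answer: 996

Derivation:
Delta formula: (val(new) - val(old)) * B^(n-1-k) mod M
  val('a') - val('b') = 1 - 2 = -1
  B^(n-1-k) = 13^1 mod 1009 = 13
  Delta = -1 * 13 mod 1009 = 996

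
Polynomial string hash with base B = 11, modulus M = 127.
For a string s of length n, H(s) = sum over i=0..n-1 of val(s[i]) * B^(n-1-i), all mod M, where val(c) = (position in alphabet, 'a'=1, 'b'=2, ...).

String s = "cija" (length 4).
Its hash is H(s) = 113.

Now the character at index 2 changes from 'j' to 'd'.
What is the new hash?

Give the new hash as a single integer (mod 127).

Answer: 47

Derivation:
val('j') = 10, val('d') = 4
Position k = 2, exponent = n-1-k = 1
B^1 mod M = 11^1 mod 127 = 11
Delta = (4 - 10) * 11 mod 127 = 61
New hash = (113 + 61) mod 127 = 47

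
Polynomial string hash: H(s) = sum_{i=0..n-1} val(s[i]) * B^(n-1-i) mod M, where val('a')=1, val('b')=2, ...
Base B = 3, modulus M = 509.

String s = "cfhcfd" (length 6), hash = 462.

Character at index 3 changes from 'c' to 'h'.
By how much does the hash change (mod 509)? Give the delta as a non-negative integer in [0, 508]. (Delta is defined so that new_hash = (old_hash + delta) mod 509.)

Delta formula: (val(new) - val(old)) * B^(n-1-k) mod M
  val('h') - val('c') = 8 - 3 = 5
  B^(n-1-k) = 3^2 mod 509 = 9
  Delta = 5 * 9 mod 509 = 45

Answer: 45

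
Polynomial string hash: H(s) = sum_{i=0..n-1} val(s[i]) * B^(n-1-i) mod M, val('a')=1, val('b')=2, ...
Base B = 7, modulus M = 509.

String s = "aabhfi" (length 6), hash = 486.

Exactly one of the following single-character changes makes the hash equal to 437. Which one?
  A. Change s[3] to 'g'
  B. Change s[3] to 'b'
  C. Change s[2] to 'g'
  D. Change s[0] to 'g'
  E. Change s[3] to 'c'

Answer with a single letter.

Option A: s[3]='h'->'g', delta=(7-8)*7^2 mod 509 = 460, hash=486+460 mod 509 = 437 <-- target
Option B: s[3]='h'->'b', delta=(2-8)*7^2 mod 509 = 215, hash=486+215 mod 509 = 192
Option C: s[2]='b'->'g', delta=(7-2)*7^3 mod 509 = 188, hash=486+188 mod 509 = 165
Option D: s[0]='a'->'g', delta=(7-1)*7^5 mod 509 = 60, hash=486+60 mod 509 = 37
Option E: s[3]='h'->'c', delta=(3-8)*7^2 mod 509 = 264, hash=486+264 mod 509 = 241

Answer: A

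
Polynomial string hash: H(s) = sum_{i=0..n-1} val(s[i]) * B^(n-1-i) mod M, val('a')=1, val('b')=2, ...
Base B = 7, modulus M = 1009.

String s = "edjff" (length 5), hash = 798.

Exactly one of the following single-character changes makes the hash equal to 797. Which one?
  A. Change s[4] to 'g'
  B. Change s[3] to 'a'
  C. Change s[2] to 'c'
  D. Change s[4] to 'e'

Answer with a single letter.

Answer: D

Derivation:
Option A: s[4]='f'->'g', delta=(7-6)*7^0 mod 1009 = 1, hash=798+1 mod 1009 = 799
Option B: s[3]='f'->'a', delta=(1-6)*7^1 mod 1009 = 974, hash=798+974 mod 1009 = 763
Option C: s[2]='j'->'c', delta=(3-10)*7^2 mod 1009 = 666, hash=798+666 mod 1009 = 455
Option D: s[4]='f'->'e', delta=(5-6)*7^0 mod 1009 = 1008, hash=798+1008 mod 1009 = 797 <-- target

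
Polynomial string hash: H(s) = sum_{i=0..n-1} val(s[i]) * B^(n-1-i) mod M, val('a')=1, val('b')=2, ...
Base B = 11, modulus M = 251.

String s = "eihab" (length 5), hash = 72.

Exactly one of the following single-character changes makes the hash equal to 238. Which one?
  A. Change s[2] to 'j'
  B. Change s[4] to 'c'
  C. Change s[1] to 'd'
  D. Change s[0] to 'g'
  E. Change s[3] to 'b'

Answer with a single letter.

Option A: s[2]='h'->'j', delta=(10-8)*11^2 mod 251 = 242, hash=72+242 mod 251 = 63
Option B: s[4]='b'->'c', delta=(3-2)*11^0 mod 251 = 1, hash=72+1 mod 251 = 73
Option C: s[1]='i'->'d', delta=(4-9)*11^3 mod 251 = 122, hash=72+122 mod 251 = 194
Option D: s[0]='e'->'g', delta=(7-5)*11^4 mod 251 = 166, hash=72+166 mod 251 = 238 <-- target
Option E: s[3]='a'->'b', delta=(2-1)*11^1 mod 251 = 11, hash=72+11 mod 251 = 83

Answer: D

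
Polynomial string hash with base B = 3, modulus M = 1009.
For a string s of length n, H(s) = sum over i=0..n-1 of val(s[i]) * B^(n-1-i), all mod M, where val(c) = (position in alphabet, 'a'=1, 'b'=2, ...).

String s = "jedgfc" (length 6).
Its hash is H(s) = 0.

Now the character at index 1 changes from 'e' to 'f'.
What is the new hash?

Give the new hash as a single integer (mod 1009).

Answer: 81

Derivation:
val('e') = 5, val('f') = 6
Position k = 1, exponent = n-1-k = 4
B^4 mod M = 3^4 mod 1009 = 81
Delta = (6 - 5) * 81 mod 1009 = 81
New hash = (0 + 81) mod 1009 = 81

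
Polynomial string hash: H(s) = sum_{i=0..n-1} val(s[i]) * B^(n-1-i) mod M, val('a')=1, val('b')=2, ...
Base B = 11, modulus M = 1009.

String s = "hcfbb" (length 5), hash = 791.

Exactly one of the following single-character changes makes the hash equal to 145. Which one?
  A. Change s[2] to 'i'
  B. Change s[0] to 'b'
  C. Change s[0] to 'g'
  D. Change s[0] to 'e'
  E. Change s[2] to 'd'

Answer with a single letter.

Answer: A

Derivation:
Option A: s[2]='f'->'i', delta=(9-6)*11^2 mod 1009 = 363, hash=791+363 mod 1009 = 145 <-- target
Option B: s[0]='h'->'b', delta=(2-8)*11^4 mod 1009 = 946, hash=791+946 mod 1009 = 728
Option C: s[0]='h'->'g', delta=(7-8)*11^4 mod 1009 = 494, hash=791+494 mod 1009 = 276
Option D: s[0]='h'->'e', delta=(5-8)*11^4 mod 1009 = 473, hash=791+473 mod 1009 = 255
Option E: s[2]='f'->'d', delta=(4-6)*11^2 mod 1009 = 767, hash=791+767 mod 1009 = 549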